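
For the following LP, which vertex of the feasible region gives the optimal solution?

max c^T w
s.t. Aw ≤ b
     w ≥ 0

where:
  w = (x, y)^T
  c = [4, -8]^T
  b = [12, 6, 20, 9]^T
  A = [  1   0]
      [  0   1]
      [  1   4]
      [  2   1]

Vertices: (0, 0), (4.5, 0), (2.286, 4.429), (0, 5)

Evaluate the objective at each vertex of the feasible region:
  z(0, 0) = 0
  z(4.5, 0) = 18  ←
  z(2.286, 4.429) = -26.29
  z(0, 5) = -40
The maximum is at x = 4.5, y = 0.

(4.5, 0)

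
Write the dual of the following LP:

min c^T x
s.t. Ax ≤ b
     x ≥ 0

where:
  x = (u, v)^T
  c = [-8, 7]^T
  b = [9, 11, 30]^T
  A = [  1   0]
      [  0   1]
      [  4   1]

Primal min cᵀx s.t. Ax ≤ b, x ≥ 0  →  Dual max −bᵀy s.t. Aᵀy ≥ −c, y ≥ 0.

Maximize: z = -9y1 - 11y2 - 30y3

Subject to:
  y1 + 4y3 ≥ 8
  y2 + y3 ≥ -7
  y1, y2, y3 ≥ 0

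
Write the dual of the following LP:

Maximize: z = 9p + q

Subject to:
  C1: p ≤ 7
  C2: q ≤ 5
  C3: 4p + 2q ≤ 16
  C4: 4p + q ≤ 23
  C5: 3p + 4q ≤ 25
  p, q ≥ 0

Primal max cᵀx s.t. Ax ≤ b, x ≥ 0  →  Dual min bᵀy s.t. Aᵀy ≥ c, y ≥ 0.

Minimize: z = 7y1 + 5y2 + 16y3 + 23y4 + 25y5

Subject to:
  y1 + 4y3 + 4y4 + 3y5 ≥ 9
  y2 + 2y3 + y4 + 4y5 ≥ 1
  y1, y2, y3, y4, y5 ≥ 0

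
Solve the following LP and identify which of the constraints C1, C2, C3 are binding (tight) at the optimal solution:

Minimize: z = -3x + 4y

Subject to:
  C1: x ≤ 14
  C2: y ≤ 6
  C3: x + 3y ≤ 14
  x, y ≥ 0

At x = 14, y = 0, compute slack b - a·x for each constraint:
  C1: 14 − 14 = 0  (binding)
  C2: 6 − 0 = 6  (slack)
  C3: 14 − 14 = 0  (binding)

Optimal: x = 14, y = 0
Binding: C1, C3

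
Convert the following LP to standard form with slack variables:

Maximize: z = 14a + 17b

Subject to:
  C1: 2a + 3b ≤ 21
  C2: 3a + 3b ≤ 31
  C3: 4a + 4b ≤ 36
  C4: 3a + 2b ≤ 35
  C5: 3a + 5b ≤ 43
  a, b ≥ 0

max z = 14a + 17b

s.t.
  2a + 3b + s1 = 21
  3a + 3b + s2 = 31
  4a + 4b + s3 = 36
  3a + 2b + s4 = 35
  3a + 5b + s5 = 43
  a, b, s1, s2, s3, s4, s5 ≥ 0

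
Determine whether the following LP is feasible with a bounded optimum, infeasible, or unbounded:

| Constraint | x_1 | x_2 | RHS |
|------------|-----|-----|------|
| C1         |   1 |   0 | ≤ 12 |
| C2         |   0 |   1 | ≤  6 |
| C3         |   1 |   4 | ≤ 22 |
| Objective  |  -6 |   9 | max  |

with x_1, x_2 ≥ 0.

Feasible with a bounded optimal solution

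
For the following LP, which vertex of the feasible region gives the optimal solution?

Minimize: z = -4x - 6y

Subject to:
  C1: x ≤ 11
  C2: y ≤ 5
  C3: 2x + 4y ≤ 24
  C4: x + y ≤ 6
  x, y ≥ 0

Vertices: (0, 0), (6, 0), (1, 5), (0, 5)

Evaluate the objective at each vertex of the feasible region:
  z(0, 0) = 0
  z(6, 0) = -24
  z(1, 5) = -34  ←
  z(0, 5) = -30
The minimum is at x = 1, y = 5.

(1, 5)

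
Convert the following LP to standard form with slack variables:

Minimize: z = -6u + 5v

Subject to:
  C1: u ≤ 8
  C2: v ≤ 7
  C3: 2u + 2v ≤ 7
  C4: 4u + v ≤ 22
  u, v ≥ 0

min z = -6u + 5v

s.t.
  u + s1 = 8
  v + s2 = 7
  2u + 2v + s3 = 7
  4u + v + s4 = 22
  u, v, s1, s2, s3, s4 ≥ 0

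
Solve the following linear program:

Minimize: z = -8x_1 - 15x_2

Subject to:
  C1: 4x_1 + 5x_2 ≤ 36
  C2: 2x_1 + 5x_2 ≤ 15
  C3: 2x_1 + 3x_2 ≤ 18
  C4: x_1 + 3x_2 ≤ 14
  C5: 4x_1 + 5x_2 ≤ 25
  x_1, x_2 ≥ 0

Evaluate the objective at each vertex of the feasible region:
  z(0, 0) = 0
  z(6.25, 0) = -50
  z(5, 1) = -55  ←
  z(0, 3) = -45
The minimum is at x_1 = 5, x_2 = 1.

x_1 = 5, x_2 = 1, z = -55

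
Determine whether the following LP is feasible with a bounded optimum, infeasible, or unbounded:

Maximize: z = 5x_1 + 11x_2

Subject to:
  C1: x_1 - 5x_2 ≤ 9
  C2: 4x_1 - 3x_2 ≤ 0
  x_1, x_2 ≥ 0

Unbounded (objective can increase without bound)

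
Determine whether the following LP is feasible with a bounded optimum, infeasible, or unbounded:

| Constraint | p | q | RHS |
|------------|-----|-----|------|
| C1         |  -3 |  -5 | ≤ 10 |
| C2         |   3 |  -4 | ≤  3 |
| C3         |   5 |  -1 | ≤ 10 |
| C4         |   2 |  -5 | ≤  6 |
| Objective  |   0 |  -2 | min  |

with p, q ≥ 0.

Unbounded (objective can decrease without bound)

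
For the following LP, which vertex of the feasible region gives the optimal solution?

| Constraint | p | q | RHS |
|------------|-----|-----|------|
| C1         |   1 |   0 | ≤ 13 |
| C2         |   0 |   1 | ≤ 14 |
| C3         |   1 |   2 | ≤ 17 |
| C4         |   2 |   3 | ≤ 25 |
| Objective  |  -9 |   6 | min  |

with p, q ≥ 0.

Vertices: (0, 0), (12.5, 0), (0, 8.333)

Evaluate the objective at each vertex of the feasible region:
  z(0, 0) = 0
  z(12.5, 0) = -112.5  ←
  z(0, 8.333) = 50
The minimum is at p = 12.5, q = 0.

(12.5, 0)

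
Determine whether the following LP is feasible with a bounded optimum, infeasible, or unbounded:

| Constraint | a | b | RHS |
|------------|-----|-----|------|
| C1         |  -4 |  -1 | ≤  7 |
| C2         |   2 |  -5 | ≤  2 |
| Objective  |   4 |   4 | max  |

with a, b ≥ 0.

Unbounded (objective can increase without bound)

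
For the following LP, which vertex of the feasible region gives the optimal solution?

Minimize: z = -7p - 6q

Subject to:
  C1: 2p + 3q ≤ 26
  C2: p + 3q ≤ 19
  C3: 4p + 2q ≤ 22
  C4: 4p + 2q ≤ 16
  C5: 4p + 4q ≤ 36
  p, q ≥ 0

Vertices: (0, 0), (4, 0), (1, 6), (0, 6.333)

Evaluate the objective at each vertex of the feasible region:
  z(0, 0) = 0
  z(4, 0) = -28
  z(1, 6) = -43  ←
  z(0, 6.333) = -38
The minimum is at p = 1, q = 6.

(1, 6)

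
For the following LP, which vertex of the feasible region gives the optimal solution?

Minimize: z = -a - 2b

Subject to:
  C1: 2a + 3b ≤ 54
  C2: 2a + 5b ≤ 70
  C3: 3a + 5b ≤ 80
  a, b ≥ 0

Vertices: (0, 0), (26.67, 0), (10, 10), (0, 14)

Evaluate the objective at each vertex of the feasible region:
  z(0, 0) = 0
  z(26.67, 0) = -26.67
  z(10, 10) = -30  ←
  z(0, 14) = -28
The minimum is at a = 10, b = 10.

(10, 10)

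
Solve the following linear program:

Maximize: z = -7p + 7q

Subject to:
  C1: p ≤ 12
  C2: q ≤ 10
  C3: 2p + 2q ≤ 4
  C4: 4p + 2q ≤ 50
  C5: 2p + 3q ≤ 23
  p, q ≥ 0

Evaluate the objective at each vertex of the feasible region:
  z(0, 0) = 0
  z(2, 0) = -14
  z(0, 2) = 14  ←
The maximum is at p = 0, q = 2.

p = 0, q = 2, z = 14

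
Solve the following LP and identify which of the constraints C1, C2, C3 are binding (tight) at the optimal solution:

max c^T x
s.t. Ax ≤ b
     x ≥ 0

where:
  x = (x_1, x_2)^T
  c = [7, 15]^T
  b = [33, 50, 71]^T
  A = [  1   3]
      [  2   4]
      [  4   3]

At x_1 = 9, x_2 = 8, compute slack b - a·x for each constraint:
  C1: 33 − 33 = 0  (binding)
  C2: 50 − 50 = 0  (binding)
  C3: 71 − 60 = 11  (slack)

Optimal: x_1 = 9, x_2 = 8
Binding: C1, C2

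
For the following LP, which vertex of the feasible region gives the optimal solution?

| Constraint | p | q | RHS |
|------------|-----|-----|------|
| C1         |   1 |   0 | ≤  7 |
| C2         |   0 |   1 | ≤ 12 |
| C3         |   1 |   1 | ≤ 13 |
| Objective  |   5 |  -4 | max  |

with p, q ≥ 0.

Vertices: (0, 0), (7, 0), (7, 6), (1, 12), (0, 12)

Evaluate the objective at each vertex of the feasible region:
  z(0, 0) = 0
  z(7, 0) = 35  ←
  z(7, 6) = 11
  z(1, 12) = -43
  z(0, 12) = -48
The maximum is at p = 7, q = 0.

(7, 0)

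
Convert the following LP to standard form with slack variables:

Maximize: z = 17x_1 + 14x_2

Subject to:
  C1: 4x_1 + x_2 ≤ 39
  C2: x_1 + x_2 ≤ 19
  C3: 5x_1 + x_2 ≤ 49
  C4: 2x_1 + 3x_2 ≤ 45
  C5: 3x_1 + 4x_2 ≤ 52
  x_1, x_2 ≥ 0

max z = 17x_1 + 14x_2

s.t.
  4x_1 + x_2 + s1 = 39
  x_1 + x_2 + s2 = 19
  5x_1 + x_2 + s3 = 49
  2x_1 + 3x_2 + s4 = 45
  3x_1 + 4x_2 + s5 = 52
  x_1, x_2, s1, s2, s3, s4, s5 ≥ 0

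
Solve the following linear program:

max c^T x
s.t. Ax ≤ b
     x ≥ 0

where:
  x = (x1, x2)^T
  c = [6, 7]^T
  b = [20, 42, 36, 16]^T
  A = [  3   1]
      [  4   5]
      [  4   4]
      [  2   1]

Evaluate the objective at each vertex of the feasible region:
  z(0, 0) = 0
  z(6.667, 0) = 40
  z(5.5, 3.5) = 57.5
  z(3, 6) = 60  ←
  z(0, 8.4) = 58.8
The maximum is at x1 = 3, x2 = 6.

x1 = 3, x2 = 6, z = 60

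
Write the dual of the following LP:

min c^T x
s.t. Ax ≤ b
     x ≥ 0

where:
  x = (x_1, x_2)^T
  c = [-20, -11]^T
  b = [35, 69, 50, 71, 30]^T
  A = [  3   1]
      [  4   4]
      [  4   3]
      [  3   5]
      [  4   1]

Primal min cᵀx s.t. Ax ≤ b, x ≥ 0  →  Dual max −bᵀy s.t. Aᵀy ≥ −c, y ≥ 0.

Maximize: z = -35y1 - 69y2 - 50y3 - 71y4 - 30y5

Subject to:
  3y1 + 4y2 + 4y3 + 3y4 + 4y5 ≥ 20
  y1 + 4y2 + 3y3 + 5y4 + y5 ≥ 11
  y1, y2, y3, y4, y5 ≥ 0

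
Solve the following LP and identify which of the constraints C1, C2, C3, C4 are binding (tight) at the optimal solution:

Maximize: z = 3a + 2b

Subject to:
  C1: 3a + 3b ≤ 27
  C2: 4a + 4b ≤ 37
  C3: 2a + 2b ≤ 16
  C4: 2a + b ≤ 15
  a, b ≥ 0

At a = 7, b = 1, compute slack b - a·x for each constraint:
  C1: 27 − 24 = 3  (slack)
  C2: 37 − 32 = 5  (slack)
  C3: 16 − 16 = 0  (binding)
  C4: 15 − 15 = 0  (binding)

Optimal: a = 7, b = 1
Binding: C3, C4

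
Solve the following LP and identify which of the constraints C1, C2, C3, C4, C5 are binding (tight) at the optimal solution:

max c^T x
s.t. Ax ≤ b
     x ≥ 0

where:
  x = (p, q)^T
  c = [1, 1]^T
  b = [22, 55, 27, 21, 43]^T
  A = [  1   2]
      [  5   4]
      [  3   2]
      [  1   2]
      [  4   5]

At p = 7, q = 3, compute slack b - a·x for each constraint:
  C1: 22 − 13 = 9  (slack)
  C2: 55 − 47 = 8  (slack)
  C3: 27 − 27 = 0  (binding)
  C4: 21 − 13 = 8  (slack)
  C5: 43 − 43 = 0  (binding)

Optimal: p = 7, q = 3
Binding: C3, C5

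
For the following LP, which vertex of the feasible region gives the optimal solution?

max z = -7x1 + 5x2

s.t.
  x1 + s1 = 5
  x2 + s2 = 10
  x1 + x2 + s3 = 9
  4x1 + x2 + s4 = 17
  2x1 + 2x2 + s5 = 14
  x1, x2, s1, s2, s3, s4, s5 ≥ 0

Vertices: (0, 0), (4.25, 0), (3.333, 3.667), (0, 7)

Evaluate the objective at each vertex of the feasible region:
  z(0, 0) = 0
  z(4.25, 0) = -29.75
  z(3.333, 3.667) = -5
  z(0, 7) = 35  ←
The maximum is at x1 = 0, x2 = 7.

(0, 7)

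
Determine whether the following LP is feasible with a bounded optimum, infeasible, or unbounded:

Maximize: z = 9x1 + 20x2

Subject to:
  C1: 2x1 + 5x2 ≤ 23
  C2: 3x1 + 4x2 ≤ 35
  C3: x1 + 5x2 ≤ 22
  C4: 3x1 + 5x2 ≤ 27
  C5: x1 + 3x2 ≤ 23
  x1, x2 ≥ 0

Feasible with a bounded optimal solution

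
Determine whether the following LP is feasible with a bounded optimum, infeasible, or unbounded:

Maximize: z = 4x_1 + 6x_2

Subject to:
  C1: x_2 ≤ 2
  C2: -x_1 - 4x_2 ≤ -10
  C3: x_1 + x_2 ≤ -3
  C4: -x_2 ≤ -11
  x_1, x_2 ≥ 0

Infeasible (no feasible solution exists)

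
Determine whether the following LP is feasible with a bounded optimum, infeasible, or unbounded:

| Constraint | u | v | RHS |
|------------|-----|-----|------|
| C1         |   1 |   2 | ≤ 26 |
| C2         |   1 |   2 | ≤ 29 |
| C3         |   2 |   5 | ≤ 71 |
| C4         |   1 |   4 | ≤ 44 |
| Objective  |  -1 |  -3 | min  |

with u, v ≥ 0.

Feasible with a bounded optimal solution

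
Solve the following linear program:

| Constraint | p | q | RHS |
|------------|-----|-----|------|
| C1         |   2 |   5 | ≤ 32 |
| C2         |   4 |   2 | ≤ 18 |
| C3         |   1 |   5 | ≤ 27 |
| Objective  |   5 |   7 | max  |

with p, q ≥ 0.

Evaluate the objective at each vertex of the feasible region:
  z(0, 0) = 0
  z(4.5, 0) = 22.5
  z(2, 5) = 45  ←
  z(0, 5.4) = 37.8
The maximum is at p = 2, q = 5.

p = 2, q = 5, z = 45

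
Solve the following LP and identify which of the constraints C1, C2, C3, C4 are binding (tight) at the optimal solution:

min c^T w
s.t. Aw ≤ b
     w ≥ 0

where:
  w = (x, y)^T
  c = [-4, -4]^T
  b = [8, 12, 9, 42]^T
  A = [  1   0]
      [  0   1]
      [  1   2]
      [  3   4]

At x = 8, y = 0.5, compute slack b - a·x for each constraint:
  C1: 8 − 8 = 0  (binding)
  C2: 12 − 0.5 = 11.5  (slack)
  C3: 9 − 9 = 0  (binding)
  C4: 42 − 26 = 16  (slack)

Optimal: x = 8, y = 0.5
Binding: C1, C3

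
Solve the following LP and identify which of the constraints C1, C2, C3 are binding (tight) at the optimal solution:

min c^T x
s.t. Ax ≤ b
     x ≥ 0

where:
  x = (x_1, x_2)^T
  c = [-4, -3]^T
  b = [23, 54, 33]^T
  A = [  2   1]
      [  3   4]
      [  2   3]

At x_1 = 9, x_2 = 5, compute slack b - a·x for each constraint:
  C1: 23 − 23 = 0  (binding)
  C2: 54 − 47 = 7  (slack)
  C3: 33 − 33 = 0  (binding)

Optimal: x_1 = 9, x_2 = 5
Binding: C1, C3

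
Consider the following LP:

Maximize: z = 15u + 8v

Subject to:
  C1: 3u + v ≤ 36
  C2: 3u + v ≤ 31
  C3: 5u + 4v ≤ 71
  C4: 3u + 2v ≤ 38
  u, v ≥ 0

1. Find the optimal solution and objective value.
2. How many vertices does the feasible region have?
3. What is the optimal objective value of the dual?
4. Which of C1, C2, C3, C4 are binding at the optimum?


1. u = 8, v = 7, z = 176
2. 5
3. 176
4. C2, C4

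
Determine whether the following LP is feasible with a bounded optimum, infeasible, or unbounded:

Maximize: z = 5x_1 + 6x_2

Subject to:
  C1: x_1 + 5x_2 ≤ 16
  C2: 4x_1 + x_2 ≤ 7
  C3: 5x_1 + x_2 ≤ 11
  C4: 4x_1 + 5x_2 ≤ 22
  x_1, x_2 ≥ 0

Feasible with a bounded optimal solution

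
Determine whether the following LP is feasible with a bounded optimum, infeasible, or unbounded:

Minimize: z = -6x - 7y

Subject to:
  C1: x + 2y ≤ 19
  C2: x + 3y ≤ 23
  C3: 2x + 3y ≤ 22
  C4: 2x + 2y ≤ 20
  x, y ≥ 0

Feasible with a bounded optimal solution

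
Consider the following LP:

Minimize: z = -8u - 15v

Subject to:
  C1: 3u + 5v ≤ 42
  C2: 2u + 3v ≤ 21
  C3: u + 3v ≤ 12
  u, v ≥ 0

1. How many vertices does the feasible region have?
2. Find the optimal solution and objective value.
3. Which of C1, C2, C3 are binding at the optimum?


1. 4
2. u = 9, v = 1, z = -87
3. C2, C3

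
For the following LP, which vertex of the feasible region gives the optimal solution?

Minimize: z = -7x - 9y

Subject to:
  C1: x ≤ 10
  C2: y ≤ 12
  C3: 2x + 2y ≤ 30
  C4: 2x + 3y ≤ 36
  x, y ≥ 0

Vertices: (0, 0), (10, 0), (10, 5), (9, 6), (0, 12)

Evaluate the objective at each vertex of the feasible region:
  z(0, 0) = 0
  z(10, 0) = -70
  z(10, 5) = -115
  z(9, 6) = -117  ←
  z(0, 12) = -108
The minimum is at x = 9, y = 6.

(9, 6)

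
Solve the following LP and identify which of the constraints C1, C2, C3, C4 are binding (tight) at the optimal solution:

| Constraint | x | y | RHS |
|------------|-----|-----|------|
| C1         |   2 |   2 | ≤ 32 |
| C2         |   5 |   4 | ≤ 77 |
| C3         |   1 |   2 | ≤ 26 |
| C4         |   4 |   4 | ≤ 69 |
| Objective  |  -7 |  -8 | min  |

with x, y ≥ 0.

At x = 6, y = 10, compute slack b - a·x for each constraint:
  C1: 32 − 32 = 0  (binding)
  C2: 77 − 70 = 7  (slack)
  C3: 26 − 26 = 0  (binding)
  C4: 69 − 64 = 5  (slack)

Optimal: x = 6, y = 10
Binding: C1, C3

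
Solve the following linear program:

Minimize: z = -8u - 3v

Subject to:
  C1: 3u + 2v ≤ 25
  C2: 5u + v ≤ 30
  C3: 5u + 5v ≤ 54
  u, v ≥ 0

Evaluate the objective at each vertex of the feasible region:
  z(0, 0) = 0
  z(6, 0) = -48
  z(5, 5) = -55  ←
  z(3.4, 7.4) = -49.4
  z(0, 10.8) = -32.4
The minimum is at u = 5, v = 5.

u = 5, v = 5, z = -55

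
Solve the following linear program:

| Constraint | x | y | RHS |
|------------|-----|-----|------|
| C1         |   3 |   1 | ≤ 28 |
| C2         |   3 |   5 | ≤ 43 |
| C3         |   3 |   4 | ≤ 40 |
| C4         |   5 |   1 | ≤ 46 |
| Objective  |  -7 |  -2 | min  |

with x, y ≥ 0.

Evaluate the objective at each vertex of the feasible region:
  z(0, 0) = 0
  z(9.2, 0) = -64.4
  z(9, 1) = -65  ←
  z(8.083, 3.75) = -64.08
  z(0, 8.6) = -17.2
The minimum is at x = 9, y = 1.

x = 9, y = 1, z = -65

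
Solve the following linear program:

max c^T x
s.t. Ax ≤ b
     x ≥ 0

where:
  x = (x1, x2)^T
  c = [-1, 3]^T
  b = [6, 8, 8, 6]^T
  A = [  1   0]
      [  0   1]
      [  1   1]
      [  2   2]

Evaluate the objective at each vertex of the feasible region:
  z(0, 0) = 0
  z(3, 0) = -3
  z(0, 3) = 9  ←
The maximum is at x1 = 0, x2 = 3.

x1 = 0, x2 = 3, z = 9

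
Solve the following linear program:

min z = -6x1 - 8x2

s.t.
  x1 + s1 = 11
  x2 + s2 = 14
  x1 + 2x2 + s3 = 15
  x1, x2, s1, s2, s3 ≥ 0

Evaluate the objective at each vertex of the feasible region:
  z(0, 0) = 0
  z(11, 0) = -66
  z(11, 2) = -82  ←
  z(0, 7.5) = -60
The minimum is at x1 = 11, x2 = 2.

x1 = 11, x2 = 2, z = -82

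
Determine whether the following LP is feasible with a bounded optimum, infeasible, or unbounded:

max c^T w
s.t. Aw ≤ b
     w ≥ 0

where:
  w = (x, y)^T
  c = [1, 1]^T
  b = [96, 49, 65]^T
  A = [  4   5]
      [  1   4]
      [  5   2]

Feasible with a bounded optimal solution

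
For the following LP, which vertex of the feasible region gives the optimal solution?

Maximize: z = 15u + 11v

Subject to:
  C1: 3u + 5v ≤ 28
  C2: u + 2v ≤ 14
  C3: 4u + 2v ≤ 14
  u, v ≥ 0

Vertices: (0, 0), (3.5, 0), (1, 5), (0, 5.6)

Evaluate the objective at each vertex of the feasible region:
  z(0, 0) = 0
  z(3.5, 0) = 52.5
  z(1, 5) = 70  ←
  z(0, 5.6) = 61.6
The maximum is at u = 1, v = 5.

(1, 5)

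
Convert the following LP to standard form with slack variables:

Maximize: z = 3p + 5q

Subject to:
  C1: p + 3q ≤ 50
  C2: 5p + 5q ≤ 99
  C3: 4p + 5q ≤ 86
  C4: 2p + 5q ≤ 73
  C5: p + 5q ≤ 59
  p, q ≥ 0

max z = 3p + 5q

s.t.
  p + 3q + s1 = 50
  5p + 5q + s2 = 99
  4p + 5q + s3 = 86
  2p + 5q + s4 = 73
  p + 5q + s5 = 59
  p, q, s1, s2, s3, s4, s5 ≥ 0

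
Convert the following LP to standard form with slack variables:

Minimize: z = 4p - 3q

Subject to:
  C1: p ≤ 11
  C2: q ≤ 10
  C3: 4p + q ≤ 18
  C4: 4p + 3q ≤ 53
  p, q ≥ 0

min z = 4p - 3q

s.t.
  p + s1 = 11
  q + s2 = 10
  4p + q + s3 = 18
  4p + 3q + s4 = 53
  p, q, s1, s2, s3, s4 ≥ 0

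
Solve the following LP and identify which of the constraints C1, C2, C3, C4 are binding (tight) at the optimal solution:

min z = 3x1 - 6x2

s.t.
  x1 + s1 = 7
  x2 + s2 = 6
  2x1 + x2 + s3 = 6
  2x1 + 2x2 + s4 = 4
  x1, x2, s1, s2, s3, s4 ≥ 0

At x1 = 0, x2 = 2, compute slack b - a·x for each constraint:
  C1: 7 − 0 = 7  (slack)
  C2: 6 − 2 = 4  (slack)
  C3: 6 − 2 = 4  (slack)
  C4: 4 − 4 = 0  (binding)

Optimal: x1 = 0, x2 = 2
Binding: C4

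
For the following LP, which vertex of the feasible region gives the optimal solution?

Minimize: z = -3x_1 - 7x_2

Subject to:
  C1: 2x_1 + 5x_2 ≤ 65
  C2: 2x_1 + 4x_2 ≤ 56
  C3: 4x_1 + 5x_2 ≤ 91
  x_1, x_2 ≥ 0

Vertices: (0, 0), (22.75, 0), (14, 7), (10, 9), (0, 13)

Evaluate the objective at each vertex of the feasible region:
  z(0, 0) = 0
  z(22.75, 0) = -68.25
  z(14, 7) = -91
  z(10, 9) = -93  ←
  z(0, 13) = -91
The minimum is at x_1 = 10, x_2 = 9.

(10, 9)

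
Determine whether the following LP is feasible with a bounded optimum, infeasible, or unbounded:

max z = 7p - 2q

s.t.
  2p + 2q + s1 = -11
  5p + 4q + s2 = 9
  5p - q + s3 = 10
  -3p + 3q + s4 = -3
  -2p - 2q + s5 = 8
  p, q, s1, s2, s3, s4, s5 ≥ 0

Infeasible (no feasible solution exists)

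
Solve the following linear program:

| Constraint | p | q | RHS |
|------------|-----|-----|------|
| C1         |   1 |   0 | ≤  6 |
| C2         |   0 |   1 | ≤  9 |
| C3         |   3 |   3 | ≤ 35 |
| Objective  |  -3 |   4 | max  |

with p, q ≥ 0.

Evaluate the objective at each vertex of the feasible region:
  z(0, 0) = 0
  z(6, 0) = -18
  z(6, 5.667) = 4.667
  z(2.667, 9) = 28
  z(0, 9) = 36  ←
The maximum is at p = 0, q = 9.

p = 0, q = 9, z = 36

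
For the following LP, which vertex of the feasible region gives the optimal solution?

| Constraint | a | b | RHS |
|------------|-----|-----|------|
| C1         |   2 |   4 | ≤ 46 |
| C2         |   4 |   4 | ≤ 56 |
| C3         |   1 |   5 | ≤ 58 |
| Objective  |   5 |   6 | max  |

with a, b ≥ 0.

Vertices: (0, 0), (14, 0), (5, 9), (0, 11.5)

Evaluate the objective at each vertex of the feasible region:
  z(0, 0) = 0
  z(14, 0) = 70
  z(5, 9) = 79  ←
  z(0, 11.5) = 69
The maximum is at a = 5, b = 9.

(5, 9)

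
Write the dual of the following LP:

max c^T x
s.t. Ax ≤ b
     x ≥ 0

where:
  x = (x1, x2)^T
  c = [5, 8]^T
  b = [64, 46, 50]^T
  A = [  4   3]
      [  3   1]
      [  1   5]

Primal max cᵀx s.t. Ax ≤ b, x ≥ 0  →  Dual min bᵀy s.t. Aᵀy ≥ c, y ≥ 0.

Minimize: z = 64y1 + 46y2 + 50y3

Subject to:
  4y1 + 3y2 + y3 ≥ 5
  3y1 + y2 + 5y3 ≥ 8
  y1, y2, y3 ≥ 0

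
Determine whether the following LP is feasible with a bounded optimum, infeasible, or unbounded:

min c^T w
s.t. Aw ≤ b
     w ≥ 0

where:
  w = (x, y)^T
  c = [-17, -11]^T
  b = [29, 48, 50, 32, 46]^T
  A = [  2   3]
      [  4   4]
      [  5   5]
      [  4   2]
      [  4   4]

Feasible with a bounded optimal solution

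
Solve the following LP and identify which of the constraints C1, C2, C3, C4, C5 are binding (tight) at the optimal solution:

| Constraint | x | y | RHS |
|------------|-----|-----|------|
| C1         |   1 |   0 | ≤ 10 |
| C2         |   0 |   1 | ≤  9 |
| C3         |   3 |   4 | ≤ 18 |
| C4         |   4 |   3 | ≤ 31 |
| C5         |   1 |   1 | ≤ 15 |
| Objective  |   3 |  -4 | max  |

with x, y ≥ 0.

At x = 6, y = 0, compute slack b - a·x for each constraint:
  C1: 10 − 6 = 4  (slack)
  C2: 9 − 0 = 9  (slack)
  C3: 18 − 18 = 0  (binding)
  C4: 31 − 24 = 7  (slack)
  C5: 15 − 6 = 9  (slack)

Optimal: x = 6, y = 0
Binding: C3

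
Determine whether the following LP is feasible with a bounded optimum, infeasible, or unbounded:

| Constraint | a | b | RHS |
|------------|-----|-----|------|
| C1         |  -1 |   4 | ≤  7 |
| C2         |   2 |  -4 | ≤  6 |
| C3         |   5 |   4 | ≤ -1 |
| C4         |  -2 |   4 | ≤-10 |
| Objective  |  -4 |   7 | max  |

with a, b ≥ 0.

Infeasible (no feasible solution exists)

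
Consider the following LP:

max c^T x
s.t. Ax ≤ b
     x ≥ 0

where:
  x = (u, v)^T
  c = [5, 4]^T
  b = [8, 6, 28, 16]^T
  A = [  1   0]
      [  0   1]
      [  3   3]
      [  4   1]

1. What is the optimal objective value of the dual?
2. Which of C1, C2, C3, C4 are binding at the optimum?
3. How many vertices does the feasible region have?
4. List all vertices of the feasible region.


1. 36.5
2. C2, C4
3. 4
4. (0, 0), (4, 0), (2.5, 6), (0, 6)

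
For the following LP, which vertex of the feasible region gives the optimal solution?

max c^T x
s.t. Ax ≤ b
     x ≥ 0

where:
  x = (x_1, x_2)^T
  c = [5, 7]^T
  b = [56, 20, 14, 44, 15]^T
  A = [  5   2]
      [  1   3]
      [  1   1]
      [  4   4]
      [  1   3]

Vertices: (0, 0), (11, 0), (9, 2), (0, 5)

Evaluate the objective at each vertex of the feasible region:
  z(0, 0) = 0
  z(11, 0) = 55
  z(9, 2) = 59  ←
  z(0, 5) = 35
The maximum is at x_1 = 9, x_2 = 2.

(9, 2)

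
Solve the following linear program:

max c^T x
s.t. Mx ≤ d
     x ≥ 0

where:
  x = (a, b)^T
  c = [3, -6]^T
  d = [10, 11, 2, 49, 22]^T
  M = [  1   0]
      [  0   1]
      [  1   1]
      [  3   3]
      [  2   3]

Evaluate the objective at each vertex of the feasible region:
  z(0, 0) = 0
  z(2, 0) = 6  ←
  z(0, 2) = -12
The maximum is at a = 2, b = 0.

a = 2, b = 0, z = 6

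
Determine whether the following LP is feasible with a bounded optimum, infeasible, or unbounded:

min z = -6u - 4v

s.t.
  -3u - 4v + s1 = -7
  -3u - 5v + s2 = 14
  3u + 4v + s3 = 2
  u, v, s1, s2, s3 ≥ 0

Infeasible (no feasible solution exists)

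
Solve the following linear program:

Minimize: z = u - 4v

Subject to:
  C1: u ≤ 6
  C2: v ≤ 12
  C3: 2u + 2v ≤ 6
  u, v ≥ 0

Evaluate the objective at each vertex of the feasible region:
  z(0, 0) = 0
  z(3, 0) = 3
  z(0, 3) = -12  ←
The minimum is at u = 0, v = 3.

u = 0, v = 3, z = -12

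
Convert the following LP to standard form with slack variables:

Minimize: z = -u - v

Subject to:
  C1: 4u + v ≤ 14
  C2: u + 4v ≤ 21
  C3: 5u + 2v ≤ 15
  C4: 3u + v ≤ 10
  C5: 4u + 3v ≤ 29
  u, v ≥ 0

min z = -u - v

s.t.
  4u + v + s1 = 14
  u + 4v + s2 = 21
  5u + 2v + s3 = 15
  3u + v + s4 = 10
  4u + 3v + s5 = 29
  u, v, s1, s2, s3, s4, s5 ≥ 0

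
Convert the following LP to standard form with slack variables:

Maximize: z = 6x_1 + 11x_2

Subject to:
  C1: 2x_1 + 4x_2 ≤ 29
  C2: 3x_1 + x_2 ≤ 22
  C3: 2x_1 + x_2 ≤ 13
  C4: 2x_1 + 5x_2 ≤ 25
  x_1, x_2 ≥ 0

max z = 6x_1 + 11x_2

s.t.
  2x_1 + 4x_2 + s1 = 29
  3x_1 + x_2 + s2 = 22
  2x_1 + x_2 + s3 = 13
  2x_1 + 5x_2 + s4 = 25
  x_1, x_2, s1, s2, s3, s4 ≥ 0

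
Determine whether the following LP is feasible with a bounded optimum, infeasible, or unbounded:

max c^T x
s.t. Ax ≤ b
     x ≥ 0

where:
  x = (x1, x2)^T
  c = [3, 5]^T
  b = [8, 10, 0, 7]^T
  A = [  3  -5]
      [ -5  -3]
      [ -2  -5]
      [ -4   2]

Unbounded (objective can increase without bound)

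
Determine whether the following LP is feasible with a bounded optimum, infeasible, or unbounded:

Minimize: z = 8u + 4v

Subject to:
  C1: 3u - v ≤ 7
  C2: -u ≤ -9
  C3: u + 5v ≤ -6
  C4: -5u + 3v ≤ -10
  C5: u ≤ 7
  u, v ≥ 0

Infeasible (no feasible solution exists)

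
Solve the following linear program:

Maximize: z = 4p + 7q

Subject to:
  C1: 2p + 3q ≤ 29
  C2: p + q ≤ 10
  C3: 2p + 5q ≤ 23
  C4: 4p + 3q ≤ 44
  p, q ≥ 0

Evaluate the objective at each vertex of the feasible region:
  z(0, 0) = 0
  z(10, 0) = 40
  z(9, 1) = 43  ←
  z(0, 4.6) = 32.2
The maximum is at p = 9, q = 1.

p = 9, q = 1, z = 43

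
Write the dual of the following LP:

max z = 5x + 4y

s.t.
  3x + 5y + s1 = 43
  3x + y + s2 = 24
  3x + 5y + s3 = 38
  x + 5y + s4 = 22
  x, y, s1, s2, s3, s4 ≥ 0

Primal max cᵀx s.t. Ax ≤ b, x ≥ 0  →  Dual min bᵀy s.t. Aᵀy ≥ c, y ≥ 0.

Minimize: z = 43y1 + 24y2 + 38y3 + 22y4

Subject to:
  3y1 + 3y2 + 3y3 + y4 ≥ 5
  5y1 + y2 + 5y3 + 5y4 ≥ 4
  y1, y2, y3, y4 ≥ 0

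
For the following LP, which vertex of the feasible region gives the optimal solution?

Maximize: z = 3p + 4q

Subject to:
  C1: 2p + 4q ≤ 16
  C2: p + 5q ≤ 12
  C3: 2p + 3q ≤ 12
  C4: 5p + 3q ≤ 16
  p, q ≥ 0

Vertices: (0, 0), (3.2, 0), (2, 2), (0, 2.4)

Evaluate the objective at each vertex of the feasible region:
  z(0, 0) = 0
  z(3.2, 0) = 9.6
  z(2, 2) = 14  ←
  z(0, 2.4) = 9.6
The maximum is at p = 2, q = 2.

(2, 2)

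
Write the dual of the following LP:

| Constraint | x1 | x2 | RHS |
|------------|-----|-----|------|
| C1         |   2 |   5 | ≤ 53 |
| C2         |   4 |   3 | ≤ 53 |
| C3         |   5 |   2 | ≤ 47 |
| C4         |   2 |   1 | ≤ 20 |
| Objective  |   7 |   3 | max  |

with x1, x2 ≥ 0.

Primal max cᵀx s.t. Ax ≤ b, x ≥ 0  →  Dual min bᵀy s.t. Aᵀy ≥ c, y ≥ 0.

Minimize: z = 53y1 + 53y2 + 47y3 + 20y4

Subject to:
  2y1 + 4y2 + 5y3 + 2y4 ≥ 7
  5y1 + 3y2 + 2y3 + y4 ≥ 3
  y1, y2, y3, y4 ≥ 0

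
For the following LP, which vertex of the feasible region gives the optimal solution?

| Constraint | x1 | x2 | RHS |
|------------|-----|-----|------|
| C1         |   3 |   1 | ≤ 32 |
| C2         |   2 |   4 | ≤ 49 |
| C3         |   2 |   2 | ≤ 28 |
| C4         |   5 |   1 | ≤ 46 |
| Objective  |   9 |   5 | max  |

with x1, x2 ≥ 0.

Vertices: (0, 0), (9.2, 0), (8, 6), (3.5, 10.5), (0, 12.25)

Evaluate the objective at each vertex of the feasible region:
  z(0, 0) = 0
  z(9.2, 0) = 82.8
  z(8, 6) = 102  ←
  z(3.5, 10.5) = 84
  z(0, 12.25) = 61.25
The maximum is at x1 = 8, x2 = 6.

(8, 6)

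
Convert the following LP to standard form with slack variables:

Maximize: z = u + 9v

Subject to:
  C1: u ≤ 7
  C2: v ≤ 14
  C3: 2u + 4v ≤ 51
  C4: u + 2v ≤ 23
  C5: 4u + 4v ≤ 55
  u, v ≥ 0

max z = u + 9v

s.t.
  u + s1 = 7
  v + s2 = 14
  2u + 4v + s3 = 51
  u + 2v + s4 = 23
  4u + 4v + s5 = 55
  u, v, s1, s2, s3, s4, s5 ≥ 0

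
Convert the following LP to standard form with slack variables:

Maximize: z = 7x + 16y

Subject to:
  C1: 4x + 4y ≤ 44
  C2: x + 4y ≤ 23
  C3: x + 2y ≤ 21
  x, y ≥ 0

max z = 7x + 16y

s.t.
  4x + 4y + s1 = 44
  x + 4y + s2 = 23
  x + 2y + s3 = 21
  x, y, s1, s2, s3 ≥ 0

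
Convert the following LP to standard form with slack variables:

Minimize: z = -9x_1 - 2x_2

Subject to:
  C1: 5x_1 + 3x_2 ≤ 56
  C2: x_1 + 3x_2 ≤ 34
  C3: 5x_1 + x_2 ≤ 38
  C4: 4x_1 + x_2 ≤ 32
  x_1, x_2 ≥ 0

min z = -9x_1 - 2x_2

s.t.
  5x_1 + 3x_2 + s1 = 56
  x_1 + 3x_2 + s2 = 34
  5x_1 + x_2 + s3 = 38
  4x_1 + x_2 + s4 = 32
  x_1, x_2, s1, s2, s3, s4 ≥ 0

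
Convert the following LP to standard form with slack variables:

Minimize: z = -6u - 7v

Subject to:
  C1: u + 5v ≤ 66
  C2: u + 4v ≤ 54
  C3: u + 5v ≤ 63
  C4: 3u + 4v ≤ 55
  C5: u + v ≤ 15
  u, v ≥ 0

min z = -6u - 7v

s.t.
  u + 5v + s1 = 66
  u + 4v + s2 = 54
  u + 5v + s3 = 63
  3u + 4v + s4 = 55
  u + v + s5 = 15
  u, v, s1, s2, s3, s4, s5 ≥ 0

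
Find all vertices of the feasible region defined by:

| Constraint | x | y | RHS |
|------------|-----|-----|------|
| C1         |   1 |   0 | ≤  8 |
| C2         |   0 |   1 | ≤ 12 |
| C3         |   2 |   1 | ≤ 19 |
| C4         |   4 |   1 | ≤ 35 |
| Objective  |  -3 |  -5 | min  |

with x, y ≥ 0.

(0, 0), (8, 0), (8, 3), (3.5, 12), (0, 12)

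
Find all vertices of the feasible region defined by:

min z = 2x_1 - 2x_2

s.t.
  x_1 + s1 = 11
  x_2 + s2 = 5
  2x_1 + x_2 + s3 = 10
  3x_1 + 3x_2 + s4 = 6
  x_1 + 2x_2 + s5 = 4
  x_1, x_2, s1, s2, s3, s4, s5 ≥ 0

(0, 0), (2, 0), (0, 2)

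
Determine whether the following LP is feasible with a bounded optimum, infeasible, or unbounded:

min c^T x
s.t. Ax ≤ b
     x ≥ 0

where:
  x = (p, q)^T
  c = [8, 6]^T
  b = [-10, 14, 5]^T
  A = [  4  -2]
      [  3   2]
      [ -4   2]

Infeasible (no feasible solution exists)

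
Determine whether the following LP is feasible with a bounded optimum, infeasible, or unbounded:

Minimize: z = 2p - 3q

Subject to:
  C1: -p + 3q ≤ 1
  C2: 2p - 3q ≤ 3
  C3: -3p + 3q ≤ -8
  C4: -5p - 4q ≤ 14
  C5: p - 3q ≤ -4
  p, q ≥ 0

Infeasible (no feasible solution exists)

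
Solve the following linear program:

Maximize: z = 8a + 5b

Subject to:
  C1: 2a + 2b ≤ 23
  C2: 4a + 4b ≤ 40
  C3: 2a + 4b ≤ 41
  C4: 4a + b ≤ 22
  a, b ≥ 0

Evaluate the objective at each vertex of the feasible region:
  z(0, 0) = 0
  z(5.5, 0) = 44
  z(4, 6) = 62  ←
  z(0, 10) = 50
The maximum is at a = 4, b = 6.

a = 4, b = 6, z = 62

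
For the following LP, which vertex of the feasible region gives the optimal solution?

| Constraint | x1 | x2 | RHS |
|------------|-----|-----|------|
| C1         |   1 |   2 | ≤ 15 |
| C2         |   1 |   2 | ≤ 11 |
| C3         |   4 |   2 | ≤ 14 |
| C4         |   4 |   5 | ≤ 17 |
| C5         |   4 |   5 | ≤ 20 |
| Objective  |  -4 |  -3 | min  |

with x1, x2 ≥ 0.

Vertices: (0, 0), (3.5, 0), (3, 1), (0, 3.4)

Evaluate the objective at each vertex of the feasible region:
  z(0, 0) = 0
  z(3.5, 0) = -14
  z(3, 1) = -15  ←
  z(0, 3.4) = -10.2
The minimum is at x1 = 3, x2 = 1.

(3, 1)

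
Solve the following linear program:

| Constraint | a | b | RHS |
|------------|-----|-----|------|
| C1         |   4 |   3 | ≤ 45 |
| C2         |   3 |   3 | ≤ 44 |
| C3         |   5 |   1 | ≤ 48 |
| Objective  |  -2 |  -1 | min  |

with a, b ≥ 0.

Evaluate the objective at each vertex of the feasible region:
  z(0, 0) = 0
  z(9.6, 0) = -19.2
  z(9, 3) = -21  ←
  z(1, 13.67) = -15.67
  z(0, 14.67) = -14.67
The minimum is at a = 9, b = 3.

a = 9, b = 3, z = -21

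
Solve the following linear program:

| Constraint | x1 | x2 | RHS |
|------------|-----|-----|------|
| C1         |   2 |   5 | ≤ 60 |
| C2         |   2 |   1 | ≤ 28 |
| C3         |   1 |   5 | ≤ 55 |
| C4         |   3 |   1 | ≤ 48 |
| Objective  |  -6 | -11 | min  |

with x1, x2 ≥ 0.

Evaluate the objective at each vertex of the feasible region:
  z(0, 0) = 0
  z(14, 0) = -84
  z(10, 8) = -148  ←
  z(5, 10) = -140
  z(0, 11) = -121
The minimum is at x1 = 10, x2 = 8.

x1 = 10, x2 = 8, z = -148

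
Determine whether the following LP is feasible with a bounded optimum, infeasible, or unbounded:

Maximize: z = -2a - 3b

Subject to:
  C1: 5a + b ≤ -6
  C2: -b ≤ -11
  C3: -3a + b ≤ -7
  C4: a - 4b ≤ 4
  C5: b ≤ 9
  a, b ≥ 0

Infeasible (no feasible solution exists)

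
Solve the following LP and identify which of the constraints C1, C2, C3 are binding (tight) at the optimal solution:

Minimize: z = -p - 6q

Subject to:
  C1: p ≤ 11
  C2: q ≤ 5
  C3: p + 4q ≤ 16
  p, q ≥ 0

At p = 0, q = 4, compute slack b - a·x for each constraint:
  C1: 11 − 0 = 11  (slack)
  C2: 5 − 4 = 1  (slack)
  C3: 16 − 16 = 0  (binding)

Optimal: p = 0, q = 4
Binding: C3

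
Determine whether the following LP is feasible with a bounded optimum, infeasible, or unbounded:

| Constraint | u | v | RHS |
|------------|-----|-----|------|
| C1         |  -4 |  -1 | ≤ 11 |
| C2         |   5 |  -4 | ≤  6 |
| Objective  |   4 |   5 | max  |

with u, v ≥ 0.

Unbounded (objective can increase without bound)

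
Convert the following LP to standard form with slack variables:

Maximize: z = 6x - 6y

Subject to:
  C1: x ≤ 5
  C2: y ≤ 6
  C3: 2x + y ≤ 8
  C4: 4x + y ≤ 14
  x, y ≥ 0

max z = 6x - 6y

s.t.
  x + s1 = 5
  y + s2 = 6
  2x + y + s3 = 8
  4x + y + s4 = 14
  x, y, s1, s2, s3, s4 ≥ 0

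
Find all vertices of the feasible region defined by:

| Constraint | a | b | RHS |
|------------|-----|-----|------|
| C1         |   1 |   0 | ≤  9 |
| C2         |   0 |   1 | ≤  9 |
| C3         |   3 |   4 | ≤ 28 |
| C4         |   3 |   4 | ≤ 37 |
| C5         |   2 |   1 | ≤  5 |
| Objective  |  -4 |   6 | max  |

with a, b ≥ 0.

(0, 0), (2.5, 0), (0, 5)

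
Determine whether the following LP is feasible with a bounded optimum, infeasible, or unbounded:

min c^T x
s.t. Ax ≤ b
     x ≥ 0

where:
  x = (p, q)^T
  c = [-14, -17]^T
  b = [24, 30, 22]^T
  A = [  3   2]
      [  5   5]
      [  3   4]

Feasible with a bounded optimal solution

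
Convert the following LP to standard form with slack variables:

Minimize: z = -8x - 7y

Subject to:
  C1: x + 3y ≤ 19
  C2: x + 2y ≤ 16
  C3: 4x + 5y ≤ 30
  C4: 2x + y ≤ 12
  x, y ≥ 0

min z = -8x - 7y

s.t.
  x + 3y + s1 = 19
  x + 2y + s2 = 16
  4x + 5y + s3 = 30
  2x + y + s4 = 12
  x, y, s1, s2, s3, s4 ≥ 0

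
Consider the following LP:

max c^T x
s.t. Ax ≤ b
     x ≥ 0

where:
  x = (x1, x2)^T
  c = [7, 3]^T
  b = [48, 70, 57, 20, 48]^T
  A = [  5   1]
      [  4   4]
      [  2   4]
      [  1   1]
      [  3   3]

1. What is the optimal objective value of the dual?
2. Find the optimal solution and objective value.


1. 80
2. x1 = 8, x2 = 8, z = 80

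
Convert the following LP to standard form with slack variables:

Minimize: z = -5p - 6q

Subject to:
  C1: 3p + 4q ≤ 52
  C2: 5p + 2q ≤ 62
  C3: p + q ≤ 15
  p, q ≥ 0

min z = -5p - 6q

s.t.
  3p + 4q + s1 = 52
  5p + 2q + s2 = 62
  p + q + s3 = 15
  p, q, s1, s2, s3 ≥ 0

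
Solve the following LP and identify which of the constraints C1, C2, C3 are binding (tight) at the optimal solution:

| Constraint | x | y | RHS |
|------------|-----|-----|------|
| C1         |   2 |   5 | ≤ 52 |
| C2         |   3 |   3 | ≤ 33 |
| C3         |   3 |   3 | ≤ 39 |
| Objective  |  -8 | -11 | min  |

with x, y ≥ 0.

At x = 1, y = 10, compute slack b - a·x for each constraint:
  C1: 52 − 52 = 0  (binding)
  C2: 33 − 33 = 0  (binding)
  C3: 39 − 33 = 6  (slack)

Optimal: x = 1, y = 10
Binding: C1, C2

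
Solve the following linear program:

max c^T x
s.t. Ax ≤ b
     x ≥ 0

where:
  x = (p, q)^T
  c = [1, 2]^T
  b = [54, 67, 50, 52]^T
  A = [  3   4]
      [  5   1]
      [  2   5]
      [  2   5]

Evaluate the objective at each vertex of the feasible region:
  z(0, 0) = 0
  z(13.4, 0) = 13.4
  z(12.59, 4.059) = 20.71
  z(10, 6) = 22  ←
  z(0, 10) = 20
The maximum is at p = 10, q = 6.

p = 10, q = 6, z = 22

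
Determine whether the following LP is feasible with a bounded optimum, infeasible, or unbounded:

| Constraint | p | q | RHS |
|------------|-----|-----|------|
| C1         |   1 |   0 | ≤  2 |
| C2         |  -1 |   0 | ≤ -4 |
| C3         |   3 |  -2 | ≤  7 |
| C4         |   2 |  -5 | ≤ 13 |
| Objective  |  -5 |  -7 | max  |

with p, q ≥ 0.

Infeasible (no feasible solution exists)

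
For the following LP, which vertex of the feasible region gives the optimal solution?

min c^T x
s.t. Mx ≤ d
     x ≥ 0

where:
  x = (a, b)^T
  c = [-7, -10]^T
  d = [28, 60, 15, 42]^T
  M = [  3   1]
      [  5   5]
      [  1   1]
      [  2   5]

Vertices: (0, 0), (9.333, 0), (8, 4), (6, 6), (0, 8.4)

Evaluate the objective at each vertex of the feasible region:
  z(0, 0) = 0
  z(9.333, 0) = -65.33
  z(8, 4) = -96
  z(6, 6) = -102  ←
  z(0, 8.4) = -84
The minimum is at a = 6, b = 6.

(6, 6)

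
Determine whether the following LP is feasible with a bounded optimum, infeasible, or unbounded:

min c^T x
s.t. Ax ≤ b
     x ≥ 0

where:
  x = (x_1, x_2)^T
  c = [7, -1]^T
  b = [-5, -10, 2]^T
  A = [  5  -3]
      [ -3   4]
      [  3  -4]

Infeasible (no feasible solution exists)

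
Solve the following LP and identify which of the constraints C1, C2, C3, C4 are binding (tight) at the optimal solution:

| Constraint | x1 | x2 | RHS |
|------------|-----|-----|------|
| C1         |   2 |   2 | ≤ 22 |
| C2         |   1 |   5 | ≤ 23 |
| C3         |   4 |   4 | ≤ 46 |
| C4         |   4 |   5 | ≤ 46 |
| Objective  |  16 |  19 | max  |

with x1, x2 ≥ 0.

At x1 = 9, x2 = 2, compute slack b - a·x for each constraint:
  C1: 22 − 22 = 0  (binding)
  C2: 23 − 19 = 4  (slack)
  C3: 46 − 44 = 2  (slack)
  C4: 46 − 46 = 0  (binding)

Optimal: x1 = 9, x2 = 2
Binding: C1, C4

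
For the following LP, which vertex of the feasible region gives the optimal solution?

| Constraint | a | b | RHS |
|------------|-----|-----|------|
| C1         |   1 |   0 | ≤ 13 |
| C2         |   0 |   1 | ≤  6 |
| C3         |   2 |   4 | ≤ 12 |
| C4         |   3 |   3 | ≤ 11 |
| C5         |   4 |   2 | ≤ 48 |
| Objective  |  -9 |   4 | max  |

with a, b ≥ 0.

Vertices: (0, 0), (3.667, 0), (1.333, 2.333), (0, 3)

Evaluate the objective at each vertex of the feasible region:
  z(0, 0) = 0
  z(3.667, 0) = -33
  z(1.333, 2.333) = -2.667
  z(0, 3) = 12  ←
The maximum is at a = 0, b = 3.

(0, 3)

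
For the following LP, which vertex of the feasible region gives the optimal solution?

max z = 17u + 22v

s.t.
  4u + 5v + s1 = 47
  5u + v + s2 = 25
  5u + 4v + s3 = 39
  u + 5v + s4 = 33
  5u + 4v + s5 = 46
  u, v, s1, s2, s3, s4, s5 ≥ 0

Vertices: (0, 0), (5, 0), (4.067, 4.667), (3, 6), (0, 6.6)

Evaluate the objective at each vertex of the feasible region:
  z(0, 0) = 0
  z(5, 0) = 85
  z(4.067, 4.667) = 171.8
  z(3, 6) = 183  ←
  z(0, 6.6) = 145.2
The maximum is at u = 3, v = 6.

(3, 6)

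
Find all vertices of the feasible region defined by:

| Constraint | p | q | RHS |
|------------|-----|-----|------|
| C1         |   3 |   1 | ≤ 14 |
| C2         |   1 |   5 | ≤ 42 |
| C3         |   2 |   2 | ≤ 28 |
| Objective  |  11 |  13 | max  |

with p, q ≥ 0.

(0, 0), (4.667, 0), (2, 8), (0, 8.4)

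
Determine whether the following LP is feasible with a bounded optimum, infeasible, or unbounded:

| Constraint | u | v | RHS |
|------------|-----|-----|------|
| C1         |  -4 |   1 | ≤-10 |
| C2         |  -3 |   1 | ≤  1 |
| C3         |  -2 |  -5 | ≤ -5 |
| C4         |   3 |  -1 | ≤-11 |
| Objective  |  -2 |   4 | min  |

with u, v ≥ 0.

Infeasible (no feasible solution exists)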